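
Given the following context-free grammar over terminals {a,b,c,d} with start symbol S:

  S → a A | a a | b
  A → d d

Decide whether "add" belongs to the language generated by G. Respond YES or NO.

CNF form of G:
  S -> T1 A | T1 T1 | b
  A -> T0 T0
  T0 -> d
  T1 -> a

CYK table (by increasing span):
  T[0,0] 'a' = {T1}  orig:{}
  T[1,1] 'd' = {T0}  orig:{}
  T[2,2] 'd' = {T0}  orig:{}
  T[0,1] 'ad' = ∅
  T[1,2] 'dd' = {A}
  T[0,2] 'add' = {S}

S ∈ T[0,2] ⇒ YES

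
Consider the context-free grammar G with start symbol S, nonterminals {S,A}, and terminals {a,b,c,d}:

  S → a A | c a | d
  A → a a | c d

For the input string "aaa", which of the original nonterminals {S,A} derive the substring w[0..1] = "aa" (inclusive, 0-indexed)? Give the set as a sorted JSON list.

Convert to CNF:
  S -> T0 A | T1 T0 | d
  A -> T0 T0 | T1 T2
  T0 -> a
  T1 -> c
  T2 -> d

CYK fill, restricted to cells inside w[0..1]:
  cell(0,0) a: {T0}  orig:{}
  cell(1,1) a: {T0}  orig:{}
  cell(0,1) aa: {A}

Original NTs in T[0,1] deriving "aa": ["A"]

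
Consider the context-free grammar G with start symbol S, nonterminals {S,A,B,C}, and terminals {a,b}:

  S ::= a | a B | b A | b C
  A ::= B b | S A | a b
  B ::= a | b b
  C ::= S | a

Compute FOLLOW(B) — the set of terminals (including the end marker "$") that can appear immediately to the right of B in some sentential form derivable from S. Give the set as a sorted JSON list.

FIRST sets, iterate to fixpoint:
iter 1:
  A via A→a b: +{a}
  B via B→a: +{a}
  B via B→b b: +{b}
  C via C→a: +{a}
  S via S→a: +{a}
  S via S→b A: +{b}
  FIRST(S)={a,b}  FIRST(A)={a}  FIRST(B)={a,b}  FIRST(C)={a}
iter 2:
  A via A→B b: +{b}
  C via C→S: +{b}
  FIRST(S)={a,b}  FIRST(A)={a,b}  FIRST(B)={a,b}  FIRST(C)={a,b}
iter 3: (no change)
  FIRST(S)={a,b}  FIRST(A)={a,b}  FIRST(B)={a,b}  FIRST(C)={a,b}

FOLLOW iteration:
initialize: $ ∈ FOLLOW(S)
[1]
  A→B b: FOLLOW(B) ⊇ FIRST(b) = {b}; new: +{b}
  A→S A: FOLLOW(S) ⊇ FIRST(A) = {a,b}; new: +{a,b}
  S→a B: FOLLOW(B) ⊇ FOLLOW(S) ⊇ {$,a,b}; new: +{$,a}
  S→b A: FOLLOW(A) ⊇ FOLLOW(S) ⊇ {$,a,b}; new: +{$,a,b}
  S→b C: FOLLOW(C) ⊇ FOLLOW(S) ⊇ {$,a,b}; new: +{$,a,b}
  FOLLOW(S)={$,a,b}  FOLLOW(A)={$,a,b}  FOLLOW(B)={$,a,b}  FOLLOW(C)={$,a,b}
[2] (no change)
  FOLLOW(S)={$,a,b}  FOLLOW(A)={$,a,b}  FOLLOW(B)={$,a,b}  FOLLOW(C)={$,a,b}

FOLLOW(B) = ["$", "a", "b"]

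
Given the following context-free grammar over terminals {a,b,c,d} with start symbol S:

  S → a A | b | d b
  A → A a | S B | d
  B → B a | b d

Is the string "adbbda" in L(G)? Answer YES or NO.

Convert to CNF:
  S -> T0 A | T2 T1 | b
  A -> A T0 | S B | d
  B -> B T0 | T1 T2
  T0 -> a
  T1 -> b
  T2 -> d

CYK fill:
  T[0,0] 'a' = {T0}  orig:{}
  T[1,1] 'd' = {A,T2}  orig:{A}
  T[2,2] 'b' = {S,T1}  orig:{S}
  T[3,3] 'b' = {S,T1}  orig:{S}
  T[4,4] 'd' = {A,T2}  orig:{A}
  T[5,5] 'a' = {T0}  orig:{}
  T[0,1] 'ad' = {S}
  T[1,2] 'db' = {S}
  T[2,3] 'bb' = ∅
  T[3,4] 'bd' = {B}
  T[4,5] 'da' = {A}
  T[0,2] 'adb' = ∅
  T[1,3] 'dbb' = ∅
  T[2,4] 'bbd' = {A}
  T[3,5] 'bda' = {B}
  T[0,3] 'adbb' = ∅
  T[1,4] 'dbbd' = {A}
  T[2,5] 'bbda' = {A}
  T[0,4] 'adbbd' = {S}
  T[1,5] 'dbbda' = {A}
  T[0,5] 'adbbda' = {S}

S ∈ T[0,5] ⇒ YES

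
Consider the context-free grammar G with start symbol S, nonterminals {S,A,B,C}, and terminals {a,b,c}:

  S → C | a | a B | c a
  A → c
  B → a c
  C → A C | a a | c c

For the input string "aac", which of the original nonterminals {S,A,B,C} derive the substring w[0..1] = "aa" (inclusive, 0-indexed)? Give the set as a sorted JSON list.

Convert to CNF:
  S -> A C | T0 B | T0 T0 | T1 T0 | T1 T1 | a
  A -> c
  B -> T0 T1
  C -> A C | T0 T0 | T1 T1
  T0 -> a
  T1 -> c

CYK table (by increasing span) — only the sub-triangle for w[0..1]:
  [0..0]={S,T0}  "a"  orig:{S}
  [1..1]={S,T0}  "a"  orig:{S}
  [0..1]={C,S}  "aa"

Original NTs in T[0,1] deriving "aa": ["C", "S"]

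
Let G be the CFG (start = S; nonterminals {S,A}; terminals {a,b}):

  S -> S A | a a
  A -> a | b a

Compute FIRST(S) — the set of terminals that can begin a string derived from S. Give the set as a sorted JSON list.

FIRST sets, iterate to fixpoint:
round 1:
  A via A→a: +{a}
  A via A→b a: +{b}
  S via S→a a: +{a}
  FIRST[S]={a}  FIRST[A]={a,b}
round 2: — fixpoint
  FIRST[S]={a}  FIRST[A]={a,b}

FIRST(S) = ["a"]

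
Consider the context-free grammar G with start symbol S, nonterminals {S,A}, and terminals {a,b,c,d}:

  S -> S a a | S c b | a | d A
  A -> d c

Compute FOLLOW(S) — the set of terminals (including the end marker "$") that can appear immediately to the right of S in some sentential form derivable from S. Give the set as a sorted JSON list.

Compute FIRST by fixpoint:
round 1:
  A via A→d c: +{d}
  S via S→a: +{a}
  S via S→d A: +{d}
  FIRST(S)={a,d}  FIRST(A)={d}
round 2: — fixpoint
  FIRST(S)={a,d}  FIRST(A)={d}

Compute FOLLOW by fixpoint:
seed FOLLOW(S) with $
[1]
  S→S a a: FOLLOW(S) ⊇ FIRST(a) = {a}; new: +{a}
  S→S c b: FOLLOW(S) ⊇ FIRST(c) = {c}; new: +{c}
  S→d A: FOLLOW(A) ⊇ FOLLOW(S) ⊇ {$,a,c}; new: +{$,a,c}
  S: {$,a,c}  A: {$,a,c}
[2] done
  S: {$,a,c}  A: {$,a,c}

FOLLOW(S) = ["$", "a", "c"]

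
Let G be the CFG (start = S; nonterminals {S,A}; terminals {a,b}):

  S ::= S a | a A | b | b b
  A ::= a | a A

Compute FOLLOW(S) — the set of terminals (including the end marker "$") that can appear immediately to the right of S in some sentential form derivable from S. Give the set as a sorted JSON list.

FIRST iteration:
round 1:
  A via A→a: +{a}
  S via S→a A: +{a}
  S via S→b: +{b}
  S: {a,b}  A: {a}
round 2: (stable)
  S: {a,b}  A: {a}

FOLLOW sets:
seed FOLLOW(S) with $
pass 1:
  S→S a: FOLLOW(S) ⊇ FIRST(a) = {a}; new: +{a}
  S→a A: FOLLOW(A) ⊇ FOLLOW(S) ⊇ {$,a}; new: +{$,a}
  FOLLOW[S]={$,a}  FOLLOW[A]={$,a}
pass 2: (stable)
  FOLLOW[S]={$,a}  FOLLOW[A]={$,a}

FOLLOW(S) = ["$", "a"]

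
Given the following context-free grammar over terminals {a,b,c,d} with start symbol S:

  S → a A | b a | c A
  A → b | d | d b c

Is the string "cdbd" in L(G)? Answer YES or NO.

Convert to CNF:
  S -> T1 T3 | T2 A | T3 A
  A -> T0 X4 | b | d
  T0 -> d
  T1 -> b
  T2 -> c
  T3 -> a
  X4 -> T1 T2

Fill CYK table bottom-up:
  [0..0]={T2}  "c"  orig:{}
  [1..1]={A,T0}  "d"  orig:{A}
  [2..2]={A,T1}  "b"  orig:{A}
  [3..3]={A,T0}  "d"  orig:{A}
  [0..1]={S}  "cd"
  [1..2]=∅  "db"
  [2..3]=∅  "bd"
  [0..2]=∅  "cdb"
  [1..3]=∅  "dbd"
  [0..3]=∅  "cdbd"

S ∉ T[0,3] ⇒ NO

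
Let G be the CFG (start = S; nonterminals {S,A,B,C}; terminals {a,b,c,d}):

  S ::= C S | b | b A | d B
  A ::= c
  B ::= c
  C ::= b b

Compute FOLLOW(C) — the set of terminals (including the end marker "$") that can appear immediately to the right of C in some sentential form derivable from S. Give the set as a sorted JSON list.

FIRST iteration:
[1]
  A via A→c: +{c}
  B via B→c: +{c}
  C via C→b b: +{b}
  S via S→C S: +{b}
  S via S→d B: +{d}
  S: {b,d}  A: {c}  B: {c}  C: {b}
[2] (no change)
  S: {b,d}  A: {c}  B: {c}  C: {b}

FOLLOW iteration:
initialize: $ ∈ FOLLOW(S)
round 1:
  S→C S: FOLLOW(C) ⊇ FIRST(S) = {b,d}; new: +{b,d}
  S→b A: FOLLOW(A) ⊇ FOLLOW(S) ⊇ {$}; new: +{$}
  S→d B: FOLLOW(B) ⊇ FOLLOW(S) ⊇ {$}; new: +{$}
  FOLLOW(S)={$}  FOLLOW(A)={$}  FOLLOW(B)={$}  FOLLOW(C)={b,d}
round 2: — fixpoint
  FOLLOW(S)={$}  FOLLOW(A)={$}  FOLLOW(B)={$}  FOLLOW(C)={b,d}

FOLLOW(C) = ["b", "d"]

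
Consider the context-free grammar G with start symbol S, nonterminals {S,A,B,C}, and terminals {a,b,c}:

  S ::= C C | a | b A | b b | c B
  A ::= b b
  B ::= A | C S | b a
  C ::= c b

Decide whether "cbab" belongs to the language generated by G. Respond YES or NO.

Convert to CNF:
  S -> C C | T0 A | T0 T0 | T2 B | a
  A -> T0 T0
  B -> C S | T0 T0 | T0 T1
  C -> T2 T0
  T0 -> b
  T1 -> a
  T2 -> c

CYK table (by increasing span):
  cell(0,0) c: {T2}  orig:{}
  cell(1,1) b: {T0}  orig:{}
  cell(2,2) a: {S,T1}  orig:{S}
  cell(3,3) b: {T0}  orig:{}
  cell(0,1) cb: {C}
  cell(1,2) ba: {B}
  cell(2,3) ab: ∅
  cell(0,2) cba: {B,S}
  cell(1,3) bab: ∅
  cell(0,3) cbab: ∅

S ∉ T[0,3] ⇒ NO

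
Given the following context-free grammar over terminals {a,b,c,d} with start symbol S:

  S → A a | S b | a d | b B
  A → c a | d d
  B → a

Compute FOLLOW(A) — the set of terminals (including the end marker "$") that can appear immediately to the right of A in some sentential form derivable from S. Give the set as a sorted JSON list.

Compute FIRST by fixpoint:
iter 1:
  A via A→c a: +{c}
  A via A→d d: +{d}
  B via B→a: +{a}
  S via S→A a: +{c,d}
  S via S→a d: +{a}
  S via S→b B: +{b}
  FIRST(S)={a,b,c,d}  FIRST(A)={c,d}  FIRST(B)={a}
iter 2: done
  FIRST(S)={a,b,c,d}  FIRST(A)={c,d}  FIRST(B)={a}

Compute FOLLOW by fixpoint:
FOLLOW(S) := {$}
round 1:
  S→A a: FOLLOW(A) ⊇ FIRST(a) = {a}; new: +{a}
  S→S b: FOLLOW(S) ⊇ FIRST(b) = {b}; new: +{b}
  S→b B: FOLLOW(B) ⊇ FOLLOW(S) ⊇ {$,b}; new: +{$,b}
  FOLLOW(S)={$,b}  FOLLOW(A)={a}  FOLLOW(B)={$,b}
round 2: (no change)
  FOLLOW(S)={$,b}  FOLLOW(A)={a}  FOLLOW(B)={$,b}

FOLLOW(A) = ["a"]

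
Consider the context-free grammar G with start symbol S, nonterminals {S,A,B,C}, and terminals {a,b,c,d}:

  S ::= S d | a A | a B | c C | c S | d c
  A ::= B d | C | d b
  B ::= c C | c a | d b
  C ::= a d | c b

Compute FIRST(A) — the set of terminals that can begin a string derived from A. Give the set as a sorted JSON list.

Compute FIRST by fixpoint:
round 1:
  A via A→d b: +{d}
  B via B→c C: +{c}
  B via B→d b: +{d}
  C via C→a d: +{a}
  C via C→c b: +{c}
  S via S→a A: +{a}
  S via S→c C: +{c}
  S via S→d c: +{d}
  FIRST[S]={a,c,d}  FIRST[A]={d}  FIRST[B]={c,d}  FIRST[C]={a,c}
round 2:
  A via A→B d: +{c}
  A via A→C: +{a}
  FIRST[S]={a,c,d}  FIRST[A]={a,c,d}  FIRST[B]={c,d}  FIRST[C]={a,c}
round 3: — fixpoint
  FIRST[S]={a,c,d}  FIRST[A]={a,c,d}  FIRST[B]={c,d}  FIRST[C]={a,c}

FIRST(A) = ["a", "c", "d"]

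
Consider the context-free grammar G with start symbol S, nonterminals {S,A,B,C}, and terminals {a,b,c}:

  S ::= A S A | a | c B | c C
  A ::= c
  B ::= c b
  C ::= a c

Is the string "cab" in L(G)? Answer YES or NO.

CNF form of G:
  S -> A X3 | T0 B | T0 C | a
  A -> c
  B -> T0 T1
  C -> T2 T0
  T0 -> c
  T1 -> b
  T2 -> a
  X3 -> S A

CYK fill:
  cell(0,0) c: {A,T0}  orig:{A}
  cell(1,1) a: {S,T2}  orig:{S}
  cell(2,2) b: {T1}  orig:{}
  cell(0,1) ca: ∅
  cell(1,2) ab: ∅
  cell(0,2) cab: ∅

S ∉ T[0,2] ⇒ NO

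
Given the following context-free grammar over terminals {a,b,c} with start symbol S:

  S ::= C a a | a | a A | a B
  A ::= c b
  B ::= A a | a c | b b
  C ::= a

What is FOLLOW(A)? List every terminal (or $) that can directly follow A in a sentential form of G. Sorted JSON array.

FIRST sets, iterate to fixpoint:
[1]
  A via A→c b: +{c}
  B via B→A a: +{c}
  B via B→a c: +{a}
  B via B→b b: +{b}
  C via C→a: +{a}
  S via S→C a a: +{a}
  FIRST(S)={a}  FIRST(A)={c}  FIRST(B)={a,b,c}  FIRST(C)={a}
[2] (stable)
  FIRST(S)={a}  FIRST(A)={c}  FIRST(B)={a,b,c}  FIRST(C)={a}

FOLLOW iteration:
initialize: $ ∈ FOLLOW(S)
iter 1:
  B→A a: FOLLOW(A) ⊇ FIRST(a) = {a}; new: +{a}
  S→C a a: FOLLOW(C) ⊇ FIRST(a) = {a}; new: +{a}
  S→a A: FOLLOW(A) ⊇ FOLLOW(S) ⊇ {$}; new: +{$}
  S→a B: FOLLOW(B) ⊇ FOLLOW(S) ⊇ {$}; new: +{$}
  FOLLOW(S)={$}  FOLLOW(A)={$,a}  FOLLOW(B)={$}  FOLLOW(C)={a}
iter 2: (stable)
  FOLLOW(S)={$}  FOLLOW(A)={$,a}  FOLLOW(B)={$}  FOLLOW(C)={a}

FOLLOW(A) = ["$", "a"]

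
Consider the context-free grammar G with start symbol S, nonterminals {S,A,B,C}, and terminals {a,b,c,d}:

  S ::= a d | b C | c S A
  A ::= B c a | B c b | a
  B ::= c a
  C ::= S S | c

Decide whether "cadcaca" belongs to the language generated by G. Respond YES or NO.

Convert to CNF:
  S -> T0 X6 | T1 T3 | T2 C
  A -> B X4 | B X5 | a
  B -> T0 T1
  C -> S S | c
  T0 -> c
  T1 -> a
  T2 -> b
  T3 -> d
  X4 -> T0 T1
  X5 -> T0 T2
  X6 -> S A

Fill CYK table bottom-up:
  cell(0,0) c: {C,T0}  orig:{C}
  cell(1,1) a: {A,T1}  orig:{A}
  cell(2,2) d: {T3}  orig:{}
  cell(3,3) c: {C,T0}  orig:{C}
  cell(4,4) a: {A,T1}  orig:{A}
  cell(5,5) c: {C,T0}  orig:{C}
  cell(6,6) a: {A,T1}  orig:{A}
  cell(0,1) ca: {B,X4}  orig:{B}
  cell(1,2) ad: {S}
  cell(2,3) dc: ∅
  cell(3,4) ca: {B,X4}  orig:{B}
  cell(4,5) ac: ∅
  cell(5,6) ca: {B,X4}  orig:{B}
  cell(0,2) cad: ∅
  cell(1,3) adc: ∅
  cell(2,4) dca: ∅
  cell(3,5) cac: ∅
  cell(4,6) aca: ∅
  cell(0,3) cadc: ∅
  cell(1,4) adca: ∅
  cell(2,5) dcac: ∅
  cell(3,6) caca: {A}
  cell(0,4) cadca: ∅
  cell(1,5) adcac: ∅
  cell(2,6) dcaca: ∅
  cell(0,5) cadcac: ∅
  cell(1,6) adcaca: {X6}  orig:{}
  cell(0,6) cadcaca: {S}

S ∈ T[0,6] ⇒ YES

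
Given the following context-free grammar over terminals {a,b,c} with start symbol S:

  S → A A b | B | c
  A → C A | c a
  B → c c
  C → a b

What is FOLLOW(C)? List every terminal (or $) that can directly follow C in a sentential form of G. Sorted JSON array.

FIRST iteration:
pass 1:
  A via A→c a: +{c}
  B via B→c c: +{c}
  C via C→a b: +{a}
  S via S→A A b: +{c}
  FIRST[S]={c}  FIRST[A]={c}  FIRST[B]={c}  FIRST[C]={a}
pass 2:
  A via A→C A: +{a}
  S via S→A A b: +{a}
  FIRST[S]={a,c}  FIRST[A]={a,c}  FIRST[B]={c}  FIRST[C]={a}
pass 3: done
  FIRST[S]={a,c}  FIRST[A]={a,c}  FIRST[B]={c}  FIRST[C]={a}

Compute FOLLOW by fixpoint:
initialize: $ ∈ FOLLOW(S)
[1]
  A→C A: FOLLOW(C) ⊇ FIRST(A) = {a,c}; new: +{a,c}
  S→A A b: FOLLOW(A) ⊇ FIRST(A) = {a,c}; new: +{a,c}
  S→A A b: FOLLOW(A) ⊇ FIRST(b) = {b}; new: +{b}
  S→B: FOLLOW(B) ⊇ FOLLOW(S) ⊇ {$}; new: +{$}
  FOLLOW[S]={$}  FOLLOW[A]={a,b,c}  FOLLOW[B]={$}  FOLLOW[C]={a,c}
[2] — fixpoint
  FOLLOW[S]={$}  FOLLOW[A]={a,b,c}  FOLLOW[B]={$}  FOLLOW[C]={a,c}

FOLLOW(C) = ["a", "c"]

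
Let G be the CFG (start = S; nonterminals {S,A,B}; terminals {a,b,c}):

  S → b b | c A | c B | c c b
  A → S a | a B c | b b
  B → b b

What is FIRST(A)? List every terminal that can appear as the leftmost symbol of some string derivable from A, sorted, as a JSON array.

FIRST iteration:
round 1:
  A via A→a B c: +{a}
  A via A→b b: +{b}
  B via B→b b: +{b}
  S via S→b b: +{b}
  S via S→c A: +{c}
  FIRST(S)={b,c}  FIRST(A)={a,b}  FIRST(B)={b}
round 2:
  A via A→S a: +{c}
  FIRST(S)={b,c}  FIRST(A)={a,b,c}  FIRST(B)={b}
round 3: — fixpoint
  FIRST(S)={b,c}  FIRST(A)={a,b,c}  FIRST(B)={b}

FIRST(A) = ["a", "b", "c"]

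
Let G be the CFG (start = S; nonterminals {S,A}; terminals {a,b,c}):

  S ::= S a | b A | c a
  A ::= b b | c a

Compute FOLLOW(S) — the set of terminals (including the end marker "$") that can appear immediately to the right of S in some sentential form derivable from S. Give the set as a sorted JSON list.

FIRST iteration:
[1]
  A via A→b b: +{b}
  A via A→c a: +{c}
  S via S→b A: +{b}
  S via S→c a: +{c}
  FIRST(S)={b,c}  FIRST(A)={b,c}
[2] (no change)
  FIRST(S)={b,c}  FIRST(A)={b,c}

FOLLOW iteration:
seed FOLLOW(S) with $
[1]
  S→S a: FOLLOW(S) ⊇ FIRST(a) = {a}; new: +{a}
  S→b A: FOLLOW(A) ⊇ FOLLOW(S) ⊇ {$,a}; new: +{$,a}
  FOLLOW(S)={$,a}  FOLLOW(A)={$,a}
[2] — fixpoint
  FOLLOW(S)={$,a}  FOLLOW(A)={$,a}

FOLLOW(S) = ["$", "a"]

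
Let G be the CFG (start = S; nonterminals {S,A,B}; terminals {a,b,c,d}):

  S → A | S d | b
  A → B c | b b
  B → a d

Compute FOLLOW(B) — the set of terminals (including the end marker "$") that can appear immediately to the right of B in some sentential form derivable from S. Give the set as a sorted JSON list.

FIRST sets, iterate to fixpoint:
[1]
  A via A→b b: +{b}
  B via B→a d: +{a}
  S via S→A: +{b}
  S: {b}  A: {b}  B: {a}
[2]
  A via A→B c: +{a}
  S via S→A: +{a}
  S: {a,b}  A: {a,b}  B: {a}
[3] (no change)
  S: {a,b}  A: {a,b}  B: {a}

FOLLOW iteration:
initialize: $ ∈ FOLLOW(S)
iter 1:
  A→B c: FOLLOW(B) ⊇ FIRST(c) = {c}; new: +{c}
  S→A: FOLLOW(A) ⊇ FOLLOW(S) ⊇ {$}; new: +{$}
  S→S d: FOLLOW(S) ⊇ FIRST(d) = {d}; new: +{d}
  S: {$,d}  A: {$}  B: {c}
iter 2:
  S→A: FOLLOW(A) ⊇ FOLLOW(S) ⊇ {$,d}; new: +{d}
  S: {$,d}  A: {$,d}  B: {c}
iter 3: — fixpoint
  S: {$,d}  A: {$,d}  B: {c}

FOLLOW(B) = ["c"]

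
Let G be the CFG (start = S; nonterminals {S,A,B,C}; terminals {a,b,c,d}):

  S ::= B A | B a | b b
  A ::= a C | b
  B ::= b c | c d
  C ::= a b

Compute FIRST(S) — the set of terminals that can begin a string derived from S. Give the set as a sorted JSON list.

Compute FIRST by fixpoint:
[1]
  A via A→a C: +{a}
  A via A→b: +{b}
  B via B→b c: +{b}
  B via B→c d: +{c}
  C via C→a b: +{a}
  S via S→B A: +{b,c}
  S: {b,c}  A: {a,b}  B: {b,c}  C: {a}
[2] (no change)
  S: {b,c}  A: {a,b}  B: {b,c}  C: {a}

FIRST(S) = ["b", "c"]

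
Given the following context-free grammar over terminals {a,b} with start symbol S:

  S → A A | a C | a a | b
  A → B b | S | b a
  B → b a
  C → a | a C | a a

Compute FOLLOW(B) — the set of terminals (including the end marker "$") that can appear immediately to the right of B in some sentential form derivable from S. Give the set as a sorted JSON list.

Compute FIRST by fixpoint:
iter 1:
  A via A→b a: +{b}
  B via B→b a: +{b}
  C via C→a: +{a}
  S via S→A A: +{b}
  S via S→a C: +{a}
  S: {a,b}  A: {b}  B: {b}  C: {a}
iter 2:
  A via A→S: +{a}
  S: {a,b}  A: {a,b}  B: {b}  C: {a}
iter 3: (no change)
  S: {a,b}  A: {a,b}  B: {b}  C: {a}

FOLLOW sets:
initialize: $ ∈ FOLLOW(S)
pass 1:
  A→B b: FOLLOW(B) ⊇ FIRST(b) = {b}; new: +{b}
  S→A A: FOLLOW(A) ⊇ FIRST(A) = {a,b}; new: +{a,b}
  S→A A: FOLLOW(A) ⊇ FOLLOW(S) ⊇ {$}; new: +{$}
  S→a C: FOLLOW(C) ⊇ FOLLOW(S) ⊇ {$}; new: +{$}
  FOLLOW[S]={$}  FOLLOW[A]={$,a,b}  FOLLOW[B]={b}  FOLLOW[C]={$}
pass 2:
  A→S: FOLLOW(S) ⊇ FOLLOW(A) ⊇ {$,a,b}; new: +{a,b}
  S→a C: FOLLOW(C) ⊇ FOLLOW(S) ⊇ {$,a,b}; new: +{a,b}
  FOLLOW[S]={$,a,b}  FOLLOW[A]={$,a,b}  FOLLOW[B]={b}  FOLLOW[C]={$,a,b}
pass 3: (no change)
  FOLLOW[S]={$,a,b}  FOLLOW[A]={$,a,b}  FOLLOW[B]={b}  FOLLOW[C]={$,a,b}

FOLLOW(B) = ["b"]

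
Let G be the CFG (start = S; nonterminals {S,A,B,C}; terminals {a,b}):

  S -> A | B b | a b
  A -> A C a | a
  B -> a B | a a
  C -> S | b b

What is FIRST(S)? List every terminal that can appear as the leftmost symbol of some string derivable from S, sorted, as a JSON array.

Compute FIRST by fixpoint:
iter 1:
  A via A→a: +{a}
  B via B→a B: +{a}
  C via C→b b: +{b}
  S via S→A: +{a}
  FIRST[S]={a}  FIRST[A]={a}  FIRST[B]={a}  FIRST[C]={b}
iter 2:
  C via C→S: +{a}
  FIRST[S]={a}  FIRST[A]={a}  FIRST[B]={a}  FIRST[C]={a,b}
iter 3: (stable)
  FIRST[S]={a}  FIRST[A]={a}  FIRST[B]={a}  FIRST[C]={a,b}

FIRST(S) = ["a"]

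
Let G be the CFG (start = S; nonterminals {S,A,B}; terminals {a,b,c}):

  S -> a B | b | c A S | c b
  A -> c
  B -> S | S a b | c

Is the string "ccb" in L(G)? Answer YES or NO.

CNF form of G:
  S -> T0 B | T2 T1 | T2 X5 | b
  A -> c
  B -> S X3 | T0 B | T2 T1 | T2 X4 | b | c
  T0 -> a
  T1 -> b
  T2 -> c
  X3 -> T0 T1
  X4 -> A S
  X5 -> A S

CYK table (by increasing span):
  cell(0,0) c: {A,B,T2}  orig:{A,B}
  cell(1,1) c: {A,B,T2}  orig:{A,B}
  cell(2,2) b: {B,S,T1}  orig:{B,S}
  cell(0,1) cc: ∅
  cell(1,2) cb: {B,S,X4,X5}  orig:{B,S}
  cell(0,2) ccb: {B,S,X4,X5}  orig:{B,S}

S ∈ T[0,2] ⇒ YES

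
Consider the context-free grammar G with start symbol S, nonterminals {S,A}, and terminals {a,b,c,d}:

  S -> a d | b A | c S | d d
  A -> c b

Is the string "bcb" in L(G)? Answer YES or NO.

CNF form of G:
  S -> T0 S | T1 A | T2 T3 | T3 T3
  A -> T0 T1
  T0 -> c
  T1 -> b
  T2 -> a
  T3 -> d

Fill CYK table bottom-up:
  [0..0]={T1}  "b"  orig:{}
  [1..1]={T0}  "c"  orig:{}
  [2..2]={T1}  "b"  orig:{}
  [0..1]=∅  "bc"
  [1..2]={A}  "cb"
  [0..2]={S}  "bcb"

S ∈ T[0,2] ⇒ YES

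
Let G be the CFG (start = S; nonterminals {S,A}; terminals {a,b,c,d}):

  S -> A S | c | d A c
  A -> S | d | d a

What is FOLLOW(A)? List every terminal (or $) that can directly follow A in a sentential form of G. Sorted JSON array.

FIRST iteration:
iter 1:
  A via A→d: +{d}
  S via S→A S: +{d}
  S via S→c: +{c}
  S: {c,d}  A: {d}
iter 2:
  A via A→S: +{c}
  S: {c,d}  A: {c,d}
iter 3: — fixpoint
  S: {c,d}  A: {c,d}

FOLLOW sets:
FOLLOW(S) := {$}
iter 1:
  S→A S: FOLLOW(A) ⊇ FIRST(S) = {c,d}; new: +{c,d}
  S: {$}  A: {c,d}
iter 2:
  A→S: FOLLOW(S) ⊇ FOLLOW(A) ⊇ {c,d}; new: +{c,d}
  S: {$,c,d}  A: {c,d}
iter 3: (stable)
  S: {$,c,d}  A: {c,d}

FOLLOW(A) = ["c", "d"]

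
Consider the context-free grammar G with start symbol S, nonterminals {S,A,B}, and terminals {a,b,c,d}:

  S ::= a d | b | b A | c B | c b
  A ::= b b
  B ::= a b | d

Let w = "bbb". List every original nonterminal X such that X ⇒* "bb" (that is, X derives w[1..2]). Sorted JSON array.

CNF form of G:
  S -> T0 A | T1 T2 | T3 B | T3 T0 | b
  A -> T0 T0
  B -> T1 T0 | d
  T0 -> b
  T1 -> a
  T2 -> d
  T3 -> c

CYK table (by increasing span) — only the sub-triangle for w[1..2]:
  cell(1,1) b: {S,T0}  orig:{S}
  cell(2,2) b: {S,T0}  orig:{S}
  cell(1,2) bb: {A}

Original NTs in T[1,2] deriving "bb": ["A"]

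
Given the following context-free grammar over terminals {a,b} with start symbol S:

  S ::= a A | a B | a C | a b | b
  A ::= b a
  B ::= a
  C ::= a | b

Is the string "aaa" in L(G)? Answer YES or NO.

CNF form of G:
  S -> T1 A | T1 B | T1 C | T1 T0 | b
  A -> T0 T1
  B -> a
  C -> a | b
  T0 -> b
  T1 -> a

Fill CYK table bottom-up:
  T[0,0] 'a' = {B,C,T1}  orig:{B,C}
  T[1,1] 'a' = {B,C,T1}  orig:{B,C}
  T[2,2] 'a' = {B,C,T1}  orig:{B,C}
  T[0,1] 'aa' = {S}
  T[1,2] 'aa' = {S}
  T[0,2] 'aaa' = ∅

S ∉ T[0,2] ⇒ NO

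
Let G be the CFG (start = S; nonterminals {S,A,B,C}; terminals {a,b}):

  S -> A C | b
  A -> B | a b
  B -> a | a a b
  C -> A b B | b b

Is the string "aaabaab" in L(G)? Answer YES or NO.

CNF form of G:
  S -> A C | b
  A -> T0 T1 | T0 X2 | a
  B -> T0 X3 | a
  C -> A X4 | T1 T1
  T0 -> a
  T1 -> b
  X2 -> T0 T1
  X3 -> T0 T1
  X4 -> T1 B

Fill CYK table bottom-up:
  T[0,0] 'a' = {A,B,T0}  orig:{A,B}
  T[1,1] 'a' = {A,B,T0}  orig:{A,B}
  T[2,2] 'a' = {A,B,T0}  orig:{A,B}
  T[3,3] 'b' = {S,T1}  orig:{S}
  T[4,4] 'a' = {A,B,T0}  orig:{A,B}
  T[5,5] 'a' = {A,B,T0}  orig:{A,B}
  T[6,6] 'b' = {S,T1}  orig:{S}
  T[0,1] 'aa' = ∅
  T[1,2] 'aa' = ∅
  T[2,3] 'ab' = {A,X2,X3}  orig:{A}
  T[3,4] 'ba' = {X4}  orig:{}
  T[4,5] 'aa' = ∅
  T[5,6] 'ab' = {A,X2,X3}  orig:{A}
  T[0,2] 'aaa' = ∅
  T[1,3] 'aab' = {A,B}
  T[2,4] 'aba' = {C}
  T[3,5] 'baa' = ∅
  T[4,6] 'aab' = {A,B}
  T[0,3] 'aaab' = ∅
  T[1,4] 'aaba' = {S}
  T[2,5] 'abaa' = ∅
  T[3,6] 'baab' = {X4}  orig:{}
  T[0,4] 'aaaba' = ∅
  T[1,5] 'aabaa' = ∅
  T[2,6] 'abaab' = {C}
  T[0,5] 'aaabaa' = ∅
  T[1,6] 'aabaab' = {S}
  T[0,6] 'aaabaab' = ∅

S ∉ T[0,6] ⇒ NO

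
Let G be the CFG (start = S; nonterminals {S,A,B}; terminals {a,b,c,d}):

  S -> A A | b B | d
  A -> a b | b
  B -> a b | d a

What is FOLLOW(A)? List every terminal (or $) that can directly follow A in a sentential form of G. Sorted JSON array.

FIRST sets, iterate to fixpoint:
[1]
  A via A→a b: +{a}
  A via A→b: +{b}
  B via B→a b: +{a}
  B via B→d a: +{d}
  S via S→A A: +{a,b}
  S via S→d: +{d}
  S: {a,b,d}  A: {a,b}  B: {a,d}
[2] — fixpoint
  S: {a,b,d}  A: {a,b}  B: {a,d}

Compute FOLLOW by fixpoint:
initialize: $ ∈ FOLLOW(S)
pass 1:
  S→A A: FOLLOW(A) ⊇ FIRST(A) = {a,b}; new: +{a,b}
  S→A A: FOLLOW(A) ⊇ FOLLOW(S) ⊇ {$}; new: +{$}
  S→b B: FOLLOW(B) ⊇ FOLLOW(S) ⊇ {$}; new: +{$}
  FOLLOW[S]={$}  FOLLOW[A]={$,a,b}  FOLLOW[B]={$}
pass 2: (stable)
  FOLLOW[S]={$}  FOLLOW[A]={$,a,b}  FOLLOW[B]={$}

FOLLOW(A) = ["$", "a", "b"]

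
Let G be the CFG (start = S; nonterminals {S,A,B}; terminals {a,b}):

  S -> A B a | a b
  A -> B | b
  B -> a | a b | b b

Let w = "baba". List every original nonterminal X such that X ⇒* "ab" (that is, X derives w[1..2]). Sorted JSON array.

CNF form of G:
  S -> A X2 | T0 T1
  A -> T0 T1 | T1 T1 | a | b
  B -> T0 T1 | T1 T1 | a
  T0 -> a
  T1 -> b
  X2 -> B T0

CYK fill, restricted to cells inside w[1..2]:
  cell(1,1) a: {A,B,T0}  orig:{A,B}
  cell(2,2) b: {A,T1}  orig:{A}
  cell(1,2) ab: {A,B,S}

Original NTs in T[1,2] deriving "ab": ["A", "B", "S"]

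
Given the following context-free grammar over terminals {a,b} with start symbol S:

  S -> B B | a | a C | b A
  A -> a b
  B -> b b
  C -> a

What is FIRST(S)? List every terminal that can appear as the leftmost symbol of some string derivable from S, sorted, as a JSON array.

FIRST sets, iterate to fixpoint:
[1]
  A via A→a b: +{a}
  B via B→b b: +{b}
  C via C→a: +{a}
  S via S→B B: +{b}
  S via S→a: +{a}
  FIRST(S)={a,b}  FIRST(A)={a}  FIRST(B)={b}  FIRST(C)={a}
[2] done
  FIRST(S)={a,b}  FIRST(A)={a}  FIRST(B)={b}  FIRST(C)={a}

FIRST(S) = ["a", "b"]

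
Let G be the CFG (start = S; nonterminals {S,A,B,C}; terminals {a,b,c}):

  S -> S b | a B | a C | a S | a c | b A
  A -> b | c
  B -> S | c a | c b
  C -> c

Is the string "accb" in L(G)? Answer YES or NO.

Convert to CNF:
  S -> S T0 | T0 A | T1 B | T1 C | T1 S | T1 T2
  A -> b | c
  B -> S T0 | T0 A | T1 B | T1 C | T1 S | T1 T2 | T2 T0 | T2 T1
  C -> c
  T0 -> b
  T1 -> a
  T2 -> c

CYK fill:
  T[0,0] 'a' = {T1}  orig:{}
  T[1,1] 'c' = {A,C,T2}  orig:{A,C}
  T[2,2] 'c' = {A,C,T2}  orig:{A,C}
  T[3,3] 'b' = {A,T0}  orig:{A}
  T[0,1] 'ac' = {B,S}
  T[1,2] 'cc' = ∅
  T[2,3] 'cb' = {B}
  T[0,2] 'acc' = ∅
  T[1,3] 'ccb' = ∅
  T[0,3] 'accb' = ∅

S ∉ T[0,3] ⇒ NO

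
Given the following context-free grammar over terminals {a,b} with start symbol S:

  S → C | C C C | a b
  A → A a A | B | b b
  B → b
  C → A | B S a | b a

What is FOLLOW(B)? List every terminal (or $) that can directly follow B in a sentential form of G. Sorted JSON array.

Compute FIRST by fixpoint:
[1]
  A via A→b b: +{b}
  B via B→b: +{b}
  C via C→A: +{b}
  S via S→C: +{b}
  S via S→a b: +{a}
  FIRST(S)={a,b}  FIRST(A)={b}  FIRST(B)={b}  FIRST(C)={b}
[2] done
  FIRST(S)={a,b}  FIRST(A)={b}  FIRST(B)={b}  FIRST(C)={b}

FOLLOW sets:
initialize: $ ∈ FOLLOW(S)
round 1:
  A→A a A: FOLLOW(A) ⊇ FIRST(a) = {a}; new: +{a}
  A→B: FOLLOW(B) ⊇ FOLLOW(A) ⊇ {a}; new: +{a}
  C→B S a: FOLLOW(B) ⊇ FIRST(S) = {a,b}; new: +{b}
  C→B S a: FOLLOW(S) ⊇ FIRST(a) = {a}; new: +{a}
  S→C: FOLLOW(C) ⊇ FOLLOW(S) ⊇ {$,a}; new: +{$,a}
  S→C C C: FOLLOW(C) ⊇ FIRST(C) = {b}; new: +{b}
  FOLLOW[S]={$,a}  FOLLOW[A]={a}  FOLLOW[B]={a,b}  FOLLOW[C]={$,a,b}
round 2:
  C→A: FOLLOW(A) ⊇ FOLLOW(C) ⊇ {$,a,b}; new: +{$,b}
  FOLLOW[S]={$,a}  FOLLOW[A]={$,a,b}  FOLLOW[B]={a,b}  FOLLOW[C]={$,a,b}
round 3:
  A→B: FOLLOW(B) ⊇ FOLLOW(A) ⊇ {$,a,b}; new: +{$}
  FOLLOW[S]={$,a}  FOLLOW[A]={$,a,b}  FOLLOW[B]={$,a,b}  FOLLOW[C]={$,a,b}
round 4: — fixpoint
  FOLLOW[S]={$,a}  FOLLOW[A]={$,a,b}  FOLLOW[B]={$,a,b}  FOLLOW[C]={$,a,b}

FOLLOW(B) = ["$", "a", "b"]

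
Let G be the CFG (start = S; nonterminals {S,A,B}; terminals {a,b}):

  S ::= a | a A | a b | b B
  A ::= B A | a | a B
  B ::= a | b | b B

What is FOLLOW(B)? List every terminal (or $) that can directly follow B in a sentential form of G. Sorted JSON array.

Compute FIRST by fixpoint:
pass 1:
  A via A→a: +{a}
  B via B→a: +{a}
  B via B→b: +{b}
  S via S→a: +{a}
  S via S→b B: +{b}
  FIRST(S)={a,b}  FIRST(A)={a}  FIRST(B)={a,b}
pass 2:
  A via A→B A: +{b}
  FIRST(S)={a,b}  FIRST(A)={a,b}  FIRST(B)={a,b}
pass 3: (no change)
  FIRST(S)={a,b}  FIRST(A)={a,b}  FIRST(B)={a,b}

FOLLOW iteration:
seed FOLLOW(S) with $
pass 1:
  A→B A: FOLLOW(B) ⊇ FIRST(A) = {a,b}; new: +{a,b}
  S→a A: FOLLOW(A) ⊇ FOLLOW(S) ⊇ {$}; new: +{$}
  S→b B: FOLLOW(B) ⊇ FOLLOW(S) ⊇ {$}; new: +{$}
  FOLLOW[S]={$}  FOLLOW[A]={$}  FOLLOW[B]={$,a,b}
pass 2: done
  FOLLOW[S]={$}  FOLLOW[A]={$}  FOLLOW[B]={$,a,b}

FOLLOW(B) = ["$", "a", "b"]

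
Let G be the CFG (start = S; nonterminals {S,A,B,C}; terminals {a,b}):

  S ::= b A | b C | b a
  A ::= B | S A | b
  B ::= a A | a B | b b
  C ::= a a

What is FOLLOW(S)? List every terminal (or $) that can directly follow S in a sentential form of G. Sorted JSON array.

Compute FIRST by fixpoint:
iter 1:
  A via A→b: +{b}
  B via B→a A: +{a}
  B via B→b b: +{b}
  C via C→a a: +{a}
  S via S→b A: +{b}
  S: {b}  A: {b}  B: {a,b}  C: {a}
iter 2:
  A via A→B: +{a}
  S: {b}  A: {a,b}  B: {a,b}  C: {a}
iter 3: (stable)
  S: {b}  A: {a,b}  B: {a,b}  C: {a}

FOLLOW sets:
initialize: $ ∈ FOLLOW(S)
iter 1:
  A→S A: FOLLOW(S) ⊇ FIRST(A) = {a,b}; new: +{a,b}
  S→b A: FOLLOW(A) ⊇ FOLLOW(S) ⊇ {$,a,b}; new: +{$,a,b}
  S→b C: FOLLOW(C) ⊇ FOLLOW(S) ⊇ {$,a,b}; new: +{$,a,b}
  FOLLOW(S)={$,a,b}  FOLLOW(A)={$,a,b}  FOLLOW(B)={}  FOLLOW(C)={$,a,b}
iter 2:
  A→B: FOLLOW(B) ⊇ FOLLOW(A) ⊇ {$,a,b}; new: +{$,a,b}
  FOLLOW(S)={$,a,b}  FOLLOW(A)={$,a,b}  FOLLOW(B)={$,a,b}  FOLLOW(C)={$,a,b}
iter 3: (no change)
  FOLLOW(S)={$,a,b}  FOLLOW(A)={$,a,b}  FOLLOW(B)={$,a,b}  FOLLOW(C)={$,a,b}

FOLLOW(S) = ["$", "a", "b"]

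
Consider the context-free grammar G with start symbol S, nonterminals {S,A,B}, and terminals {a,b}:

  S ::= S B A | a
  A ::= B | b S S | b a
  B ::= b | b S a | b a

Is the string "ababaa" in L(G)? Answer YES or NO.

Convert to CNF:
  S -> S X5 | a
  A -> T0 T1 | T0 X2 | T0 X3 | b
  B -> T0 T1 | T0 X4 | b
  T0 -> b
  T1 -> a
  X2 -> S S
  X3 -> S T1
  X4 -> S T1
  X5 -> B A

Fill CYK table bottom-up:
  [0..0]={S,T1}  "a"  orig:{S}
  [1..1]={A,B,T0}  "b"  orig:{A,B}
  [2..2]={S,T1}  "a"  orig:{S}
  [3..3]={A,B,T0}  "b"  orig:{A,B}
  [4..4]={S,T1}  "a"  orig:{S}
  [5..5]={S,T1}  "a"  orig:{S}
  [0..1]=∅  "ab"
  [1..2]={A,B}  "ba"
  [2..3]=∅  "ab"
  [3..4]={A,B}  "ba"
  [4..5]={X2,X3,X4}  "aa"  orig:{}
  [0..2]=∅  "aba"
  [1..3]={X5}  "bab"  orig:{}
  [2..4]=∅  "aba"
  [3..5]={A,B}  "baa"
  [0..3]={S}  "abab"
  [1..4]={X5}  "baba"  orig:{}
  [2..5]=∅  "abaa"
  [0..4]={S,X2,X3,X4}  "ababa"  orig:{S}
  [1..5]={X5}  "babaa"  orig:{}
  [0..5]={S,X2,X3,X4}  "ababaa"  orig:{S}

S ∈ T[0,5] ⇒ YES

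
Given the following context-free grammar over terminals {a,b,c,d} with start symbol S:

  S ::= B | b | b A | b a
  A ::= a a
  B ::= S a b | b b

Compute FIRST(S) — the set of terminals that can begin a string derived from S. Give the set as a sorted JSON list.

FIRST iteration:
round 1:
  A via A→a a: +{a}
  B via B→b b: +{b}
  S via S→B: +{b}
  FIRST(S)={b}  FIRST(A)={a}  FIRST(B)={b}
round 2: (no change)
  FIRST(S)={b}  FIRST(A)={a}  FIRST(B)={b}

FIRST(S) = ["b"]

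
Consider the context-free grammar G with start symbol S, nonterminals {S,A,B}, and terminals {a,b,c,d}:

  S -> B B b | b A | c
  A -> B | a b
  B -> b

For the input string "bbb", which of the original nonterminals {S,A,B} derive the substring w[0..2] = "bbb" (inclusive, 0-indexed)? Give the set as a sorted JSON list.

Convert to CNF:
  S -> B X2 | T1 A | c
  A -> T0 T1 | b
  B -> b
  T0 -> a
  T1 -> b
  X2 -> B T1

CYK fill (cells [i..j] with 0 ≤ i ≤ j ≤ 2 only):
  [0..0]={A,B,T1}  "b"  orig:{A,B}
  [1..1]={A,B,T1}  "b"  orig:{A,B}
  [2..2]={A,B,T1}  "b"  orig:{A,B}
  [0..1]={S,X2}  "bb"  orig:{S}
  [1..2]={S,X2}  "bb"  orig:{S}
  [0..2]={S}  "bbb"

Original NTs in T[0,2] deriving "bbb": ["S"]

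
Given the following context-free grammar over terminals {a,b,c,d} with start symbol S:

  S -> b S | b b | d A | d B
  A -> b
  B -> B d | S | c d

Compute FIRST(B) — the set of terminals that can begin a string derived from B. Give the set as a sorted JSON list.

FIRST sets, iterate to fixpoint:
iter 1:
  A via A→b: +{b}
  B via B→c d: +{c}
  S via S→b S: +{b}
  S via S→d A: +{d}
  FIRST(S)={b,d}  FIRST(A)={b}  FIRST(B)={c}
iter 2:
  B via B→S: +{b,d}
  FIRST(S)={b,d}  FIRST(A)={b}  FIRST(B)={b,c,d}
iter 3: — fixpoint
  FIRST(S)={b,d}  FIRST(A)={b}  FIRST(B)={b,c,d}

FIRST(B) = ["b", "c", "d"]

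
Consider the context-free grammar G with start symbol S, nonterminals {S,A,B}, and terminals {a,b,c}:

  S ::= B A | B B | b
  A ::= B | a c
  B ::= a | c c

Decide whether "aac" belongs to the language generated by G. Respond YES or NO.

CNF form of G:
  S -> B A | B B | b
  A -> T0 T1 | T1 T1 | a
  B -> T1 T1 | a
  T0 -> a
  T1 -> c

CYK fill:
  [0..0]={A,B,T0}  "a"  orig:{A,B}
  [1..1]={A,B,T0}  "a"  orig:{A,B}
  [2..2]={T1}  "c"  orig:{}
  [0..1]={S}  "aa"
  [1..2]={A}  "ac"
  [0..2]={S}  "aac"

S ∈ T[0,2] ⇒ YES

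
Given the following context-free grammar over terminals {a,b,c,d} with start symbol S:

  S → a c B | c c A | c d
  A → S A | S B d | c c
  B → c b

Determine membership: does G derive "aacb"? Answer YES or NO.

Convert to CNF:
  S -> T1 T0 | T1 X6 | T3 X5
  A -> S A | S X4 | T1 T1
  B -> T1 T2
  T0 -> d
  T1 -> c
  T2 -> b
  T3 -> a
  X4 -> B T0
  X5 -> T1 B
  X6 -> T1 A

CYK table (by increasing span):
  T[0,0] 'a' = {T3}  orig:{}
  T[1,1] 'a' = {T3}  orig:{}
  T[2,2] 'c' = {T1}  orig:{}
  T[3,3] 'b' = {T2}  orig:{}
  T[0,1] 'aa' = ∅
  T[1,2] 'ac' = ∅
  T[2,3] 'cb' = {B}
  T[0,2] 'aac' = ∅
  T[1,3] 'acb' = ∅
  T[0,3] 'aacb' = ∅

S ∉ T[0,3] ⇒ NO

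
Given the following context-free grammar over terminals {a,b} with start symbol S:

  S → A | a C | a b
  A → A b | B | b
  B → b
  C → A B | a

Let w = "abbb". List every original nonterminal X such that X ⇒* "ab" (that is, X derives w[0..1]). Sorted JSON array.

Convert to CNF:
  S -> A T0 | T1 C | T1 T0 | b
  A -> A T0 | b
  B -> b
  C -> A B | a
  T0 -> b
  T1 -> a

Fill CYK table bottom-up — only the sub-triangle for w[0..1]:
  T[0,0] 'a' = {C,T1}  orig:{C}
  T[1,1] 'b' = {A,B,S,T0}  orig:{A,B,S}
  T[0,1] 'ab' = {S}

Original NTs in T[0,1] deriving "ab": ["S"]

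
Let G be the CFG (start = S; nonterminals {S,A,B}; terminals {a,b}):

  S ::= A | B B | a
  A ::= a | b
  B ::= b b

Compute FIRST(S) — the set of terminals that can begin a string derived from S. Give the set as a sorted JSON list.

FIRST iteration:
[1]
  A via A→a: +{a}
  A via A→b: +{b}
  B via B→b b: +{b}
  S via S→A: +{a,b}
  S: {a,b}  A: {a,b}  B: {b}
[2] done
  S: {a,b}  A: {a,b}  B: {b}

FIRST(S) = ["a", "b"]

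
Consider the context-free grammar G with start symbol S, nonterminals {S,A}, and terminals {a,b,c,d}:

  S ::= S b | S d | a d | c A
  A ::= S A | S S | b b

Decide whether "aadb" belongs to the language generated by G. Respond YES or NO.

CNF form of G:
  S -> S T0 | S T1 | T2 T1 | T3 A
  A -> S A | S S | T0 T0
  T0 -> b
  T1 -> d
  T2 -> a
  T3 -> c

CYK table (by increasing span):
  cell(0,0) a: {T2}  orig:{}
  cell(1,1) a: {T2}  orig:{}
  cell(2,2) d: {T1}  orig:{}
  cell(3,3) b: {T0}  orig:{}
  cell(0,1) aa: ∅
  cell(1,2) ad: {S}
  cell(2,3) db: ∅
  cell(0,2) aad: ∅
  cell(1,3) adb: {S}
  cell(0,3) aadb: ∅

S ∉ T[0,3] ⇒ NO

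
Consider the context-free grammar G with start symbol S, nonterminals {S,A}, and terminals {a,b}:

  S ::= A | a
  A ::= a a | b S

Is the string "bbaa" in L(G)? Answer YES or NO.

Convert to CNF:
  S -> T0 T0 | T1 S | a
  A -> T0 T0 | T1 S
  T0 -> a
  T1 -> b

CYK fill:
  cell(0,0) b: {T1}  orig:{}
  cell(1,1) b: {T1}  orig:{}
  cell(2,2) a: {S,T0}  orig:{S}
  cell(3,3) a: {S,T0}  orig:{S}
  cell(0,1) bb: ∅
  cell(1,2) ba: {A,S}
  cell(2,3) aa: {A,S}
  cell(0,2) bba: {A,S}
  cell(1,3) baa: {A,S}
  cell(0,3) bbaa: {A,S}

S ∈ T[0,3] ⇒ YES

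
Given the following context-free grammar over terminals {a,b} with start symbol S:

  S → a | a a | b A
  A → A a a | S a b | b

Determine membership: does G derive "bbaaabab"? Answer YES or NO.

Convert to CNF:
  S -> T0 T0 | T1 A | a
  A -> A X2 | S X3 | b
  T0 -> a
  T1 -> b
  X2 -> T0 T0
  X3 -> T0 T1

CYK fill:
  cell(0,0) b: {A,T1}  orig:{A}
  cell(1,1) b: {A,T1}  orig:{A}
  cell(2,2) a: {S,T0}  orig:{S}
  cell(3,3) a: {S,T0}  orig:{S}
  cell(4,4) a: {S,T0}  orig:{S}
  cell(5,5) b: {A,T1}  orig:{A}
  cell(6,6) a: {S,T0}  orig:{S}
  cell(7,7) b: {A,T1}  orig:{A}
  cell(0,1) bb: {S}
  cell(1,2) ba: ∅
  cell(2,3) aa: {S,X2}  orig:{S}
  cell(3,4) aa: {S,X2}  orig:{S}
  cell(4,5) ab: {X3}  orig:{}
  cell(5,6) ba: ∅
  cell(6,7) ab: {X3}  orig:{}
  cell(0,2) bba: ∅
  cell(1,3) baa: {A}
  cell(2,4) aaa: ∅
  cell(3,5) aab: {A}
  cell(4,6) aba: ∅
  cell(5,7) bab: ∅
  cell(0,3) bbaa: {S}
  cell(1,4) baaa: ∅
  cell(2,5) aaab: {A}
  cell(3,6) aaba: ∅
  cell(4,7) abab: ∅
  cell(0,4) bbaaa: ∅
  cell(1,5) baaab: {S}
  cell(2,6) aaaba: ∅
  cell(3,7) aabab: ∅
  cell(0,5) bbaaab: {A}
  cell(1,6) baaaba: ∅
  cell(2,7) aaabab: ∅
  cell(0,6) bbaaaba: ∅
  cell(1,7) baaabab: {A}
  cell(0,7) bbaaabab: {S}

S ∈ T[0,7] ⇒ YES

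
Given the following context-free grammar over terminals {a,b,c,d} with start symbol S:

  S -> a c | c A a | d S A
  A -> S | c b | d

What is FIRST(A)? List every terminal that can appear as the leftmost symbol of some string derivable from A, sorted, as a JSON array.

FIRST iteration:
iter 1:
  A via A→c b: +{c}
  A via A→d: +{d}
  S via S→a c: +{a}
  S via S→c A a: +{c}
  S via S→d S A: +{d}
  S: {a,c,d}  A: {c,d}
iter 2:
  A via A→S: +{a}
  S: {a,c,d}  A: {a,c,d}
iter 3: (stable)
  S: {a,c,d}  A: {a,c,d}

FIRST(A) = ["a", "c", "d"]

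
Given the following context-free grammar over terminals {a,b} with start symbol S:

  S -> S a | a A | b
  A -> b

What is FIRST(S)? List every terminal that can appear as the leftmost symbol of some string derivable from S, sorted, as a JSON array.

FIRST iteration:
[1]
  A via A→b: +{b}
  S via S→a A: +{a}
  S via S→b: +{b}
  S: {a,b}  A: {b}
[2] (no change)
  S: {a,b}  A: {b}

FIRST(S) = ["a", "b"]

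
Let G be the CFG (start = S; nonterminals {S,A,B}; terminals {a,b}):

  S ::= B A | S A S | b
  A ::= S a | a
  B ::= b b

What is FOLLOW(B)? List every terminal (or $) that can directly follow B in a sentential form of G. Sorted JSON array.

FIRST sets, iterate to fixpoint:
iter 1:
  A via A→a: +{a}
  B via B→b b: +{b}
  S via S→B A: +{b}
  FIRST(S)={b}  FIRST(A)={a}  FIRST(B)={b}
iter 2:
  A via A→S a: +{b}
  FIRST(S)={b}  FIRST(A)={a,b}  FIRST(B)={b}
iter 3: (stable)
  FIRST(S)={b}  FIRST(A)={a,b}  FIRST(B)={b}

FOLLOW iteration:
initialize: $ ∈ FOLLOW(S)
iter 1:
  A→S a: FOLLOW(S) ⊇ FIRST(a) = {a}; new: +{a}
  S→B A: FOLLOW(B) ⊇ FIRST(A) = {a,b}; new: +{a,b}
  S→B A: FOLLOW(A) ⊇ FOLLOW(S) ⊇ {$,a}; new: +{$,a}
  S→S A S: FOLLOW(S) ⊇ FIRST(A) = {a,b}; new: +{b}
  S→S A S: FOLLOW(A) ⊇ FIRST(S) = {b}; new: +{b}
  FOLLOW(S)={$,a,b}  FOLLOW(A)={$,a,b}  FOLLOW(B)={a,b}
iter 2: (no change)
  FOLLOW(S)={$,a,b}  FOLLOW(A)={$,a,b}  FOLLOW(B)={a,b}

FOLLOW(B) = ["a", "b"]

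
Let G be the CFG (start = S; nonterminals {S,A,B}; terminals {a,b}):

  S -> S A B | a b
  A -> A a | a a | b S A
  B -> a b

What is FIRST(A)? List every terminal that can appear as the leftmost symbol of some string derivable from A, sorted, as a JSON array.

FIRST sets, iterate to fixpoint:
pass 1:
  A via A→a a: +{a}
  A via A→b S A: +{b}
  B via B→a b: +{a}
  S via S→a b: +{a}
  S: {a}  A: {a,b}  B: {a}
pass 2: (no change)
  S: {a}  A: {a,b}  B: {a}

FIRST(A) = ["a", "b"]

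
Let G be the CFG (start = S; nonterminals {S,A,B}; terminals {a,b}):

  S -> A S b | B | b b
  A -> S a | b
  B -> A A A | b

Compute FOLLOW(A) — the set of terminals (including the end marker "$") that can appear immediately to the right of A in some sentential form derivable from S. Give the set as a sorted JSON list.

Compute FIRST by fixpoint:
iter 1:
  A via A→b: +{b}
  B via B→A A A: +{b}
  S via S→A S b: +{b}
  FIRST(S)={b}  FIRST(A)={b}  FIRST(B)={b}
iter 2: done
  FIRST(S)={b}  FIRST(A)={b}  FIRST(B)={b}

FOLLOW sets:
seed FOLLOW(S) with $
[1]
  A→S a: FOLLOW(S) ⊇ FIRST(a) = {a}; new: +{a}
  B→A A A: FOLLOW(A) ⊇ FIRST(A) = {b}; new: +{b}
  S→A S b: FOLLOW(S) ⊇ FIRST(b) = {b}; new: +{b}
  S→B: FOLLOW(B) ⊇ FOLLOW(S) ⊇ {$,a,b}; new: +{$,a,b}
  S: {$,a,b}  A: {b}  B: {$,a,b}
[2]
  B→A A A: FOLLOW(A) ⊇ FOLLOW(B) ⊇ {$,a,b}; new: +{$,a}
  S: {$,a,b}  A: {$,a,b}  B: {$,a,b}
[3] (no change)
  S: {$,a,b}  A: {$,a,b}  B: {$,a,b}

FOLLOW(A) = ["$", "a", "b"]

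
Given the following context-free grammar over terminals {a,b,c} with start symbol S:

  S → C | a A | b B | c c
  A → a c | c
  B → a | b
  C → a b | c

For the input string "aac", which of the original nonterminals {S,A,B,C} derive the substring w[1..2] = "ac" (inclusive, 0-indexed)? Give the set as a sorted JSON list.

CNF form of G:
  S -> T0 A | T0 T2 | T1 T1 | T2 B | c
  A -> T0 T1 | c
  B -> a | b
  C -> T0 T2 | c
  T0 -> a
  T1 -> c
  T2 -> b

CYK table (by increasing span) (cells [i..j] with 1 ≤ i ≤ j ≤ 2 only):
  T[1,1] 'a' = {B,T0}  orig:{B}
  T[2,2] 'c' = {A,C,S,T1}  orig:{A,C,S}
  T[1,2] 'ac' = {A,S}

Original NTs in T[1,2] deriving "ac": ["A", "S"]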